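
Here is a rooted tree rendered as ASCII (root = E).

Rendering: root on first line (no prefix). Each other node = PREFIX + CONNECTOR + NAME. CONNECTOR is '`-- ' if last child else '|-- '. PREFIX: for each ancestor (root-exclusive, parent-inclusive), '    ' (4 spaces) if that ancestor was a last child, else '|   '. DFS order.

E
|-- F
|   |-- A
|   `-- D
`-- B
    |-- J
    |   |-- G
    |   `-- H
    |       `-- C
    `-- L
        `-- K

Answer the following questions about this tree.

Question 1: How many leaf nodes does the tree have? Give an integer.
Leaves (nodes with no children): A, C, D, G, K

Answer: 5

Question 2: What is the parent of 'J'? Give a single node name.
Answer: B

Derivation:
Scan adjacency: J appears as child of B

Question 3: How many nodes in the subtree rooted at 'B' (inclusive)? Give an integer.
Subtree rooted at B contains: B, C, G, H, J, K, L
Count = 7

Answer: 7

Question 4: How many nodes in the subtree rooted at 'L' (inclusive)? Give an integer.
Subtree rooted at L contains: K, L
Count = 2

Answer: 2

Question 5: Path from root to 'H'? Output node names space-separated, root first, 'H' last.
Answer: E B J H

Derivation:
Walk down from root: E -> B -> J -> H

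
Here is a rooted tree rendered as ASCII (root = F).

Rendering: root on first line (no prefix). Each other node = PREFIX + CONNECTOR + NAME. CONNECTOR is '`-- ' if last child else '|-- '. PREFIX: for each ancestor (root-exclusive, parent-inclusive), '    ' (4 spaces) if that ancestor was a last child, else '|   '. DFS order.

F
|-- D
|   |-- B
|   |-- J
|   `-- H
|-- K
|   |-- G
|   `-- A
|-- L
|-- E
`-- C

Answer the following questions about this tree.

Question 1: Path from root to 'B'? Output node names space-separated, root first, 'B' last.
Answer: F D B

Derivation:
Walk down from root: F -> D -> B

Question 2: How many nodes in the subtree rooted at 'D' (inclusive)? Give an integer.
Answer: 4

Derivation:
Subtree rooted at D contains: B, D, H, J
Count = 4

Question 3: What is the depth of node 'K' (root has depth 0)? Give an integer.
Answer: 1

Derivation:
Path from root to K: F -> K
Depth = number of edges = 1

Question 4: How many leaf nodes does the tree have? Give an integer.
Leaves (nodes with no children): A, B, C, E, G, H, J, L

Answer: 8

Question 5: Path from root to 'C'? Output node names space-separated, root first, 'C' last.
Answer: F C

Derivation:
Walk down from root: F -> C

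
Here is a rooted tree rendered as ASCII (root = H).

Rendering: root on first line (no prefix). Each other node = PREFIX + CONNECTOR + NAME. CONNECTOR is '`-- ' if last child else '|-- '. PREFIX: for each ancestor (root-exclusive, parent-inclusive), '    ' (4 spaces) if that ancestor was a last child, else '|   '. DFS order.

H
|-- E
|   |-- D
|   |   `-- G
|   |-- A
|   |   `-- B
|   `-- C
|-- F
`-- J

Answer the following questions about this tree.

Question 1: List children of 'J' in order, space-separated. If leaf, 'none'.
Node J's children (from adjacency): (leaf)

Answer: none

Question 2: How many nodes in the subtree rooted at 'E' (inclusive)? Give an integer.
Subtree rooted at E contains: A, B, C, D, E, G
Count = 6

Answer: 6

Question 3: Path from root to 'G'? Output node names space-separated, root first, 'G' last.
Walk down from root: H -> E -> D -> G

Answer: H E D G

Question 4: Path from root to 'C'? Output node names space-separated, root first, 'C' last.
Answer: H E C

Derivation:
Walk down from root: H -> E -> C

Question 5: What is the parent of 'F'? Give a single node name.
Scan adjacency: F appears as child of H

Answer: H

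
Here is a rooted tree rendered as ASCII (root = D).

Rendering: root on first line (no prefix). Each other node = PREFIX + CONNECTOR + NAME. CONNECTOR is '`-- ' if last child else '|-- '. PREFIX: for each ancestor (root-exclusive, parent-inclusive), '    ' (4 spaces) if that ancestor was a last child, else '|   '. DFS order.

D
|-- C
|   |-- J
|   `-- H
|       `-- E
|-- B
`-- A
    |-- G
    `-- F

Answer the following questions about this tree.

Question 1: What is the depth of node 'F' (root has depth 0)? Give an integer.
Path from root to F: D -> A -> F
Depth = number of edges = 2

Answer: 2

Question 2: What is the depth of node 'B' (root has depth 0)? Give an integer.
Path from root to B: D -> B
Depth = number of edges = 1

Answer: 1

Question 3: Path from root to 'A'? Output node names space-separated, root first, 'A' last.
Answer: D A

Derivation:
Walk down from root: D -> A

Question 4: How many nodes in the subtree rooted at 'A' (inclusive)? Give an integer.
Subtree rooted at A contains: A, F, G
Count = 3

Answer: 3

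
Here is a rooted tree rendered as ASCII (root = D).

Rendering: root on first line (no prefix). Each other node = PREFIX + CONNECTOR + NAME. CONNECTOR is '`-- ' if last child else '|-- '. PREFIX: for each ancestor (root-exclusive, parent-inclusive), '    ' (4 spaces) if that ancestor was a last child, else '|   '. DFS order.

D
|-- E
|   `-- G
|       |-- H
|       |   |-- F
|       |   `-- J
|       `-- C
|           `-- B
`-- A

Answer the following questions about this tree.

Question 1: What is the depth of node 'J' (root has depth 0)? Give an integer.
Path from root to J: D -> E -> G -> H -> J
Depth = number of edges = 4

Answer: 4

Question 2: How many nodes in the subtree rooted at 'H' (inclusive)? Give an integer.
Answer: 3

Derivation:
Subtree rooted at H contains: F, H, J
Count = 3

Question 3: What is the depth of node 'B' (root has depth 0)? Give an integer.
Answer: 4

Derivation:
Path from root to B: D -> E -> G -> C -> B
Depth = number of edges = 4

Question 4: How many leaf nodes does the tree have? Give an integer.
Leaves (nodes with no children): A, B, F, J

Answer: 4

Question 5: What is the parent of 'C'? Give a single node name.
Answer: G

Derivation:
Scan adjacency: C appears as child of G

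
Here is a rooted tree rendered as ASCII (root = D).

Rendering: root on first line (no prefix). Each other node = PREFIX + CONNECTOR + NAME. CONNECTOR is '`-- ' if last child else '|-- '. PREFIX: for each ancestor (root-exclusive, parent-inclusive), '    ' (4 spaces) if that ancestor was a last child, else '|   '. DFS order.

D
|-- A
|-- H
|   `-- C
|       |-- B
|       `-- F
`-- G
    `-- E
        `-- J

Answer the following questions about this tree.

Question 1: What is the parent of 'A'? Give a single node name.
Scan adjacency: A appears as child of D

Answer: D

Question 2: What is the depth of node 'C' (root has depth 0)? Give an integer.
Path from root to C: D -> H -> C
Depth = number of edges = 2

Answer: 2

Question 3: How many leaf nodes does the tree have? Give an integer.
Answer: 4

Derivation:
Leaves (nodes with no children): A, B, F, J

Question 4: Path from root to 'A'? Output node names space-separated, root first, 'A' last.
Answer: D A

Derivation:
Walk down from root: D -> A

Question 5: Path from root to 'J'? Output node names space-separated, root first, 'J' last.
Answer: D G E J

Derivation:
Walk down from root: D -> G -> E -> J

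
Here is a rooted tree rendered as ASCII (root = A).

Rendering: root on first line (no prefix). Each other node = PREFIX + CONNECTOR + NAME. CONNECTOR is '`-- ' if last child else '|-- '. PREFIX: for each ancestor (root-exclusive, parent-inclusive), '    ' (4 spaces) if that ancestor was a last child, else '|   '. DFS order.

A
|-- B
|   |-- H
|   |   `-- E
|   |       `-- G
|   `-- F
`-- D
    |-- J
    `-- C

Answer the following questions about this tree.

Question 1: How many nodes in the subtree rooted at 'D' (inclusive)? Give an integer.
Subtree rooted at D contains: C, D, J
Count = 3

Answer: 3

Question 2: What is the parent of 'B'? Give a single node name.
Scan adjacency: B appears as child of A

Answer: A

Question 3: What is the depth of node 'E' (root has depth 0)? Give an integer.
Answer: 3

Derivation:
Path from root to E: A -> B -> H -> E
Depth = number of edges = 3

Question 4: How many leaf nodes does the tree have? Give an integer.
Leaves (nodes with no children): C, F, G, J

Answer: 4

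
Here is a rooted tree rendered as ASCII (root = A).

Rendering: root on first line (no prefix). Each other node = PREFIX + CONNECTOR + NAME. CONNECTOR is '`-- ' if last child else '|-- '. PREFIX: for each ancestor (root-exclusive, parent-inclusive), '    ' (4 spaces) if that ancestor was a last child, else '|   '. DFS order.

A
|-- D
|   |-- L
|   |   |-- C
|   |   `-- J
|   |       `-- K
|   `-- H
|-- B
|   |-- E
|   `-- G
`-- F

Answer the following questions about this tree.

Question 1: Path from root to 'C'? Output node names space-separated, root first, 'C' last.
Answer: A D L C

Derivation:
Walk down from root: A -> D -> L -> C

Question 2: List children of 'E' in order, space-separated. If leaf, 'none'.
Node E's children (from adjacency): (leaf)

Answer: none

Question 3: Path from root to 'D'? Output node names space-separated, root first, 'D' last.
Answer: A D

Derivation:
Walk down from root: A -> D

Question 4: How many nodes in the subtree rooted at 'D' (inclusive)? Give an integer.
Answer: 6

Derivation:
Subtree rooted at D contains: C, D, H, J, K, L
Count = 6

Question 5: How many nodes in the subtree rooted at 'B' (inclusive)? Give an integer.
Answer: 3

Derivation:
Subtree rooted at B contains: B, E, G
Count = 3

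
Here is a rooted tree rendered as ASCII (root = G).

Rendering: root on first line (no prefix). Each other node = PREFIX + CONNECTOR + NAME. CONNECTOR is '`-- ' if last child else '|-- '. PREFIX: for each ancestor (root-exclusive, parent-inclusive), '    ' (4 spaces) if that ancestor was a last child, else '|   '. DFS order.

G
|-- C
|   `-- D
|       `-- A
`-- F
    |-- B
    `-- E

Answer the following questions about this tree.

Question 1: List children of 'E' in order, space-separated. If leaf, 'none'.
Node E's children (from adjacency): (leaf)

Answer: none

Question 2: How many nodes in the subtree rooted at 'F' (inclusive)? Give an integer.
Subtree rooted at F contains: B, E, F
Count = 3

Answer: 3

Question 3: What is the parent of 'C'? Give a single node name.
Answer: G

Derivation:
Scan adjacency: C appears as child of G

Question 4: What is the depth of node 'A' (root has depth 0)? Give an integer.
Answer: 3

Derivation:
Path from root to A: G -> C -> D -> A
Depth = number of edges = 3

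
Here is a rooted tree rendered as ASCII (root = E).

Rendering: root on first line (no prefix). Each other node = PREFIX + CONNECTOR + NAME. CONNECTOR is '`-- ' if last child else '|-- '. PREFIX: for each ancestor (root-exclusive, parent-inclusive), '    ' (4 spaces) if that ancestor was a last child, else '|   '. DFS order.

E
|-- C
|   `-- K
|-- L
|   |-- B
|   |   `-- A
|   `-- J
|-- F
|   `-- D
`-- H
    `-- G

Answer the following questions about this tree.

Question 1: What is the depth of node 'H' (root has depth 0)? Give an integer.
Path from root to H: E -> H
Depth = number of edges = 1

Answer: 1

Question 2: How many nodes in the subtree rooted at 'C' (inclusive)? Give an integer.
Answer: 2

Derivation:
Subtree rooted at C contains: C, K
Count = 2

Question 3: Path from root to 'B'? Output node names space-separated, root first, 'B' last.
Walk down from root: E -> L -> B

Answer: E L B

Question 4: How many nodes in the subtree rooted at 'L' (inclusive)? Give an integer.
Answer: 4

Derivation:
Subtree rooted at L contains: A, B, J, L
Count = 4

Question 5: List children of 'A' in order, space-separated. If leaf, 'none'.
Answer: none

Derivation:
Node A's children (from adjacency): (leaf)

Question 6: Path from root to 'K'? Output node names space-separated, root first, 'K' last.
Walk down from root: E -> C -> K

Answer: E C K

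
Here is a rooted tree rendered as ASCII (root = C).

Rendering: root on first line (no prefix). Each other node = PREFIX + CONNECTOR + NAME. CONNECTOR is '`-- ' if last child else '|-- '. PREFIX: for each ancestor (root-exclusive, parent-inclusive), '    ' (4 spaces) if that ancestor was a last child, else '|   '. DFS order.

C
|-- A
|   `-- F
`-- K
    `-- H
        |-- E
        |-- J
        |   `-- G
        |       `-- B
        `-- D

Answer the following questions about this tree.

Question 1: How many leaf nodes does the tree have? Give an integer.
Leaves (nodes with no children): B, D, E, F

Answer: 4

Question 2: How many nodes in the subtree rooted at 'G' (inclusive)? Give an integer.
Answer: 2

Derivation:
Subtree rooted at G contains: B, G
Count = 2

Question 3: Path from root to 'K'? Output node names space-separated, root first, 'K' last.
Answer: C K

Derivation:
Walk down from root: C -> K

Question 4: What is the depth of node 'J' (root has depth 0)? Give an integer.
Path from root to J: C -> K -> H -> J
Depth = number of edges = 3

Answer: 3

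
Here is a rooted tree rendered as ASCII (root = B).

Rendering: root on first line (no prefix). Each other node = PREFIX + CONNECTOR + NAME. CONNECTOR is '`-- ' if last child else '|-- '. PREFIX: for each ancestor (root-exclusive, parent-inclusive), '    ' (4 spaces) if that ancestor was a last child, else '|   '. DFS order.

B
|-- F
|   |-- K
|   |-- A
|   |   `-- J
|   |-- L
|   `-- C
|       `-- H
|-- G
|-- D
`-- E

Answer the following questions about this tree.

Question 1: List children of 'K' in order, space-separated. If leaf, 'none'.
Answer: none

Derivation:
Node K's children (from adjacency): (leaf)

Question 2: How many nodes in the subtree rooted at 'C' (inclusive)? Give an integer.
Answer: 2

Derivation:
Subtree rooted at C contains: C, H
Count = 2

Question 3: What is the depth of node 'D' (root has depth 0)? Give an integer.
Answer: 1

Derivation:
Path from root to D: B -> D
Depth = number of edges = 1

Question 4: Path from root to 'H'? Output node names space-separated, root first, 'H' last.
Walk down from root: B -> F -> C -> H

Answer: B F C H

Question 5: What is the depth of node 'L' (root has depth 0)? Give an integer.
Answer: 2

Derivation:
Path from root to L: B -> F -> L
Depth = number of edges = 2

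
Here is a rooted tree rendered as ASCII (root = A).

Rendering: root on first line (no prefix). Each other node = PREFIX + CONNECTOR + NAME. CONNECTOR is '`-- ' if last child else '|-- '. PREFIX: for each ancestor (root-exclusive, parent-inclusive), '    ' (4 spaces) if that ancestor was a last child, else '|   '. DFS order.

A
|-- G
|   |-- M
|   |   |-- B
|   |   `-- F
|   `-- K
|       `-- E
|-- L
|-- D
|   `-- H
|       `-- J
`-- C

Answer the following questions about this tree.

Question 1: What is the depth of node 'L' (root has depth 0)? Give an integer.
Answer: 1

Derivation:
Path from root to L: A -> L
Depth = number of edges = 1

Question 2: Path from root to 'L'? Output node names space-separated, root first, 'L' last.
Walk down from root: A -> L

Answer: A L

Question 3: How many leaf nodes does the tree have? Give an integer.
Leaves (nodes with no children): B, C, E, F, J, L

Answer: 6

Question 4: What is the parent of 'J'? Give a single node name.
Answer: H

Derivation:
Scan adjacency: J appears as child of H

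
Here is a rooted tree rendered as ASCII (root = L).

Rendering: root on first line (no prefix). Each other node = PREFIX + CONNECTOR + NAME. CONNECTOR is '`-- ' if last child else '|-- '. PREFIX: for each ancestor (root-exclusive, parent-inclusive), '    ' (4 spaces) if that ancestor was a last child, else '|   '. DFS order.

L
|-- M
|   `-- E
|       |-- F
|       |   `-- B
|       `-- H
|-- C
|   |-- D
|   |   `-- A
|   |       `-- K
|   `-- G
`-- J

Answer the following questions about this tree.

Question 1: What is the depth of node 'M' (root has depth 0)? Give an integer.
Path from root to M: L -> M
Depth = number of edges = 1

Answer: 1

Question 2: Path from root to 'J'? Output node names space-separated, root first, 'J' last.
Answer: L J

Derivation:
Walk down from root: L -> J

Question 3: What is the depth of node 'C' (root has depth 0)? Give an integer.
Path from root to C: L -> C
Depth = number of edges = 1

Answer: 1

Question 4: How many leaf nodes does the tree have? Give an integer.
Leaves (nodes with no children): B, G, H, J, K

Answer: 5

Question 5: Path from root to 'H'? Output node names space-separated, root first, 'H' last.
Walk down from root: L -> M -> E -> H

Answer: L M E H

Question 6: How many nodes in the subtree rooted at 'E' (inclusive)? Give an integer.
Answer: 4

Derivation:
Subtree rooted at E contains: B, E, F, H
Count = 4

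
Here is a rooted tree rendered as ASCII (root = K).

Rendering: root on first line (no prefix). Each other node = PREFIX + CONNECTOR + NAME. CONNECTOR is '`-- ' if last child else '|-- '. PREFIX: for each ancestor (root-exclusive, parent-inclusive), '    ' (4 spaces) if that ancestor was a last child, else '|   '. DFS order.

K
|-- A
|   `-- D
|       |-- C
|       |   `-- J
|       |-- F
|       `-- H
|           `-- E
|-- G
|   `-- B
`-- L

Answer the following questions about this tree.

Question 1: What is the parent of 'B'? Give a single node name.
Scan adjacency: B appears as child of G

Answer: G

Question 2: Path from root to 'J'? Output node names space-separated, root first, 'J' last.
Answer: K A D C J

Derivation:
Walk down from root: K -> A -> D -> C -> J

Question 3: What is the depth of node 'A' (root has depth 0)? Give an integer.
Path from root to A: K -> A
Depth = number of edges = 1

Answer: 1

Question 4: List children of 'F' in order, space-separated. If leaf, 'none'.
Node F's children (from adjacency): (leaf)

Answer: none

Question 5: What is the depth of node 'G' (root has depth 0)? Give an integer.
Path from root to G: K -> G
Depth = number of edges = 1

Answer: 1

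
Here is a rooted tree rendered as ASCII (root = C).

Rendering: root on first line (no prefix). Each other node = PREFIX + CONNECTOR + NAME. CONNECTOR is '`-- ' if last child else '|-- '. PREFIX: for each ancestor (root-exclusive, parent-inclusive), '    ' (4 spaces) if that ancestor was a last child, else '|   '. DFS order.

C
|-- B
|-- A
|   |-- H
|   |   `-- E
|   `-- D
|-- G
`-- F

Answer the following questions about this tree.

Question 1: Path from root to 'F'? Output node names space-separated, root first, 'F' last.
Answer: C F

Derivation:
Walk down from root: C -> F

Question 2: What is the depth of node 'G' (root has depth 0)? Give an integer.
Path from root to G: C -> G
Depth = number of edges = 1

Answer: 1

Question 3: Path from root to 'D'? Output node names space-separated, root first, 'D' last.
Walk down from root: C -> A -> D

Answer: C A D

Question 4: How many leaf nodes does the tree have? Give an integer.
Leaves (nodes with no children): B, D, E, F, G

Answer: 5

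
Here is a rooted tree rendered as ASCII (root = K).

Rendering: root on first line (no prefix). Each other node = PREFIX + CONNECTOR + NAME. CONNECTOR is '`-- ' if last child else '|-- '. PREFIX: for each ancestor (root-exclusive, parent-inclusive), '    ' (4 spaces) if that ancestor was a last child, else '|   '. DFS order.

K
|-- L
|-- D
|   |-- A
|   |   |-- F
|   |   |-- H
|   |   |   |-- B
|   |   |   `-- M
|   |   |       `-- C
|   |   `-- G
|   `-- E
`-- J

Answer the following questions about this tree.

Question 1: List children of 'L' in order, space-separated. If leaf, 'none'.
Node L's children (from adjacency): (leaf)

Answer: none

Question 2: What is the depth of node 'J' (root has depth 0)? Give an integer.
Path from root to J: K -> J
Depth = number of edges = 1

Answer: 1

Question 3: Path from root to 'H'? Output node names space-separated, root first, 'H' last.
Answer: K D A H

Derivation:
Walk down from root: K -> D -> A -> H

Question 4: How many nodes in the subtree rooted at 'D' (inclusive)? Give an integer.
Subtree rooted at D contains: A, B, C, D, E, F, G, H, M
Count = 9

Answer: 9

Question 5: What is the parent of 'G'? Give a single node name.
Answer: A

Derivation:
Scan adjacency: G appears as child of A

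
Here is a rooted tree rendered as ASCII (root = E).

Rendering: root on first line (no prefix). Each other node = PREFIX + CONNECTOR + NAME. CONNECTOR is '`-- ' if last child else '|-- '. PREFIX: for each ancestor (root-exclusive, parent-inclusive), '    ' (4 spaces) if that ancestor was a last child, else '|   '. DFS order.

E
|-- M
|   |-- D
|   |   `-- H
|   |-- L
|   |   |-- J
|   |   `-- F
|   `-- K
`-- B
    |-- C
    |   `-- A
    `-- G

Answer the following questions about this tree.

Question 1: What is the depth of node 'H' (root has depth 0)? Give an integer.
Answer: 3

Derivation:
Path from root to H: E -> M -> D -> H
Depth = number of edges = 3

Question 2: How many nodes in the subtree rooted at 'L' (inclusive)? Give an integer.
Answer: 3

Derivation:
Subtree rooted at L contains: F, J, L
Count = 3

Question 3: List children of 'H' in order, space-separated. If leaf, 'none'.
Node H's children (from adjacency): (leaf)

Answer: none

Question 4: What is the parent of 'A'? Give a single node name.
Scan adjacency: A appears as child of C

Answer: C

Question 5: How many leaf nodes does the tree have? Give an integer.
Answer: 6

Derivation:
Leaves (nodes with no children): A, F, G, H, J, K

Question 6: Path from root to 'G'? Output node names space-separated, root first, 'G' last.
Walk down from root: E -> B -> G

Answer: E B G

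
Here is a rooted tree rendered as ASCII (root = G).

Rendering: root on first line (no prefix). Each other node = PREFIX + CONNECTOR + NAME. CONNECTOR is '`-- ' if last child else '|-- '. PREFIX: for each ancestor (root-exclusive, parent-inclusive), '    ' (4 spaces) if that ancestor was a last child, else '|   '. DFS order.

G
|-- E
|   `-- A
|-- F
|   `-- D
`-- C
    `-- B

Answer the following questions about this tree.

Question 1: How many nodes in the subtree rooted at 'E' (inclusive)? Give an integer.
Subtree rooted at E contains: A, E
Count = 2

Answer: 2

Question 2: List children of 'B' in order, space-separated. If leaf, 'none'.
Answer: none

Derivation:
Node B's children (from adjacency): (leaf)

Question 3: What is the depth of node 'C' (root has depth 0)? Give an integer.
Path from root to C: G -> C
Depth = number of edges = 1

Answer: 1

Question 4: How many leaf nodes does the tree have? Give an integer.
Leaves (nodes with no children): A, B, D

Answer: 3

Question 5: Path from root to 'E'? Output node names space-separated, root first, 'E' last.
Answer: G E

Derivation:
Walk down from root: G -> E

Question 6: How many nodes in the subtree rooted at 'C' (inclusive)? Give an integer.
Answer: 2

Derivation:
Subtree rooted at C contains: B, C
Count = 2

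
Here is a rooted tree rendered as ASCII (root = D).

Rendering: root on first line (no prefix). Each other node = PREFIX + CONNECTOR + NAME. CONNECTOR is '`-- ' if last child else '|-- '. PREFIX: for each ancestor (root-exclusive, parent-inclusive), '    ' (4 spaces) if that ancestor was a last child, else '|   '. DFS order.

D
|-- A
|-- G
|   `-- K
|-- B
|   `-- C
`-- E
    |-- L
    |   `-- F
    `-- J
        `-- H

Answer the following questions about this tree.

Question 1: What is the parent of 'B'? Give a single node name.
Scan adjacency: B appears as child of D

Answer: D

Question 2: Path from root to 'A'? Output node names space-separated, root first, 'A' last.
Answer: D A

Derivation:
Walk down from root: D -> A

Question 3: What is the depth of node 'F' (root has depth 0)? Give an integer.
Path from root to F: D -> E -> L -> F
Depth = number of edges = 3

Answer: 3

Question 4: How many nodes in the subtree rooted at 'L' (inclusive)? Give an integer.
Subtree rooted at L contains: F, L
Count = 2

Answer: 2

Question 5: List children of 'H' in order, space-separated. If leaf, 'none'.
Answer: none

Derivation:
Node H's children (from adjacency): (leaf)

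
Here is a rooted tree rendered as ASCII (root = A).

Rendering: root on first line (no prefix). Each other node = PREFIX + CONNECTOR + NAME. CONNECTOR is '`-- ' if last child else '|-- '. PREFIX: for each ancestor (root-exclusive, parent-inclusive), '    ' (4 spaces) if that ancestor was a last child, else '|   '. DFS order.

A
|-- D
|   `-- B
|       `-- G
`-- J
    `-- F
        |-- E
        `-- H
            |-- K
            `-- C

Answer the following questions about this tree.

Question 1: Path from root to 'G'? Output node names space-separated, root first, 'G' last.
Walk down from root: A -> D -> B -> G

Answer: A D B G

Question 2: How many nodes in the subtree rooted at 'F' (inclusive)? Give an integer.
Subtree rooted at F contains: C, E, F, H, K
Count = 5

Answer: 5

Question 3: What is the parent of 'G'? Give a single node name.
Scan adjacency: G appears as child of B

Answer: B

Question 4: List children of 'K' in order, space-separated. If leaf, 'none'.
Node K's children (from adjacency): (leaf)

Answer: none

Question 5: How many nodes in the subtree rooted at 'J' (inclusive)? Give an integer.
Subtree rooted at J contains: C, E, F, H, J, K
Count = 6

Answer: 6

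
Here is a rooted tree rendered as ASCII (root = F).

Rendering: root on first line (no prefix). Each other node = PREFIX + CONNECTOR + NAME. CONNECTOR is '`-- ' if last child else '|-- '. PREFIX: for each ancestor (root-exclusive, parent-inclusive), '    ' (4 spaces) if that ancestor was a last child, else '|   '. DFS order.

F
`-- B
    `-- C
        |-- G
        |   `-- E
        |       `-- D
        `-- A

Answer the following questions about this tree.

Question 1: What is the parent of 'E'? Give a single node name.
Scan adjacency: E appears as child of G

Answer: G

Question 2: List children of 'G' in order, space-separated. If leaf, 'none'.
Answer: E

Derivation:
Node G's children (from adjacency): E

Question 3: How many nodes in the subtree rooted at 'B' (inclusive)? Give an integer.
Subtree rooted at B contains: A, B, C, D, E, G
Count = 6

Answer: 6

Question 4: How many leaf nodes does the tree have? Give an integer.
Answer: 2

Derivation:
Leaves (nodes with no children): A, D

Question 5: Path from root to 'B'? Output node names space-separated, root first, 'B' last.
Answer: F B

Derivation:
Walk down from root: F -> B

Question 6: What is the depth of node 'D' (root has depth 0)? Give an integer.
Path from root to D: F -> B -> C -> G -> E -> D
Depth = number of edges = 5

Answer: 5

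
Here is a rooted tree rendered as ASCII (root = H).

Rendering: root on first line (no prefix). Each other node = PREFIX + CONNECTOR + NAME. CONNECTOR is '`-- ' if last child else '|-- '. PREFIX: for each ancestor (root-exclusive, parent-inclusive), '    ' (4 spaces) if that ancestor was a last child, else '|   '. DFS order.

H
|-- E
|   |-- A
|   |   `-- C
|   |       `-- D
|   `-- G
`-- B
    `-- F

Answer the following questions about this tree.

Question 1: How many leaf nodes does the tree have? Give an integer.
Answer: 3

Derivation:
Leaves (nodes with no children): D, F, G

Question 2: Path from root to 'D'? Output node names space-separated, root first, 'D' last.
Walk down from root: H -> E -> A -> C -> D

Answer: H E A C D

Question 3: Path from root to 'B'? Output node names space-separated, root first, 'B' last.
Answer: H B

Derivation:
Walk down from root: H -> B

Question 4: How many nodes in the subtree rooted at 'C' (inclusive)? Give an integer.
Subtree rooted at C contains: C, D
Count = 2

Answer: 2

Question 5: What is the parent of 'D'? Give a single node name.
Scan adjacency: D appears as child of C

Answer: C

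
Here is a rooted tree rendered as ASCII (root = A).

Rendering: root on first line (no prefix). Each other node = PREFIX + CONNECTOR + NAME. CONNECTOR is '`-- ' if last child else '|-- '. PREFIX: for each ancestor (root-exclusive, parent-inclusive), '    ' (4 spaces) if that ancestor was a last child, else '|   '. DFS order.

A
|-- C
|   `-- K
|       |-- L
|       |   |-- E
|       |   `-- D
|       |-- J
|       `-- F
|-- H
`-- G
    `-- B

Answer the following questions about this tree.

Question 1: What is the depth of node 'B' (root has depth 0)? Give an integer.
Path from root to B: A -> G -> B
Depth = number of edges = 2

Answer: 2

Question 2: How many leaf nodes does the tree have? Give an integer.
Leaves (nodes with no children): B, D, E, F, H, J

Answer: 6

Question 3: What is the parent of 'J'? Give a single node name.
Scan adjacency: J appears as child of K

Answer: K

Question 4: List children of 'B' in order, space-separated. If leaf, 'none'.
Answer: none

Derivation:
Node B's children (from adjacency): (leaf)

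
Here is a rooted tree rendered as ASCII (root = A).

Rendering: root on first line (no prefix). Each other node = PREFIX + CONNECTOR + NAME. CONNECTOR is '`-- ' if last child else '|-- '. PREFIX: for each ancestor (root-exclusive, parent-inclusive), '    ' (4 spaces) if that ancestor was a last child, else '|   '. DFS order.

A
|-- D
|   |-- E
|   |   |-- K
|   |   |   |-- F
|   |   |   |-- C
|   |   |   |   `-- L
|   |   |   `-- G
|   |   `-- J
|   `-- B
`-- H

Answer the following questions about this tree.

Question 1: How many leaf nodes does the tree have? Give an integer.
Leaves (nodes with no children): B, F, G, H, J, L

Answer: 6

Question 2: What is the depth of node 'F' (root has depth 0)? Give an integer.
Path from root to F: A -> D -> E -> K -> F
Depth = number of edges = 4

Answer: 4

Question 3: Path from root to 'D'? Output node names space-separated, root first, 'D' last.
Answer: A D

Derivation:
Walk down from root: A -> D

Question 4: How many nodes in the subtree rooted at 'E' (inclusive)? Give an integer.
Answer: 7

Derivation:
Subtree rooted at E contains: C, E, F, G, J, K, L
Count = 7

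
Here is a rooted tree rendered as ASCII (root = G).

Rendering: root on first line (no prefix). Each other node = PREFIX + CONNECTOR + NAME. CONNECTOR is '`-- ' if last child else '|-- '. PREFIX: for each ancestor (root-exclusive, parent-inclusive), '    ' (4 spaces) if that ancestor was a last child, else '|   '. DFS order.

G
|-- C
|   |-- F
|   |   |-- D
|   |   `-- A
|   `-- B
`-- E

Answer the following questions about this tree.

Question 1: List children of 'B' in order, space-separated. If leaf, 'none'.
Node B's children (from adjacency): (leaf)

Answer: none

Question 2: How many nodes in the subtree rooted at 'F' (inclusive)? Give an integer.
Answer: 3

Derivation:
Subtree rooted at F contains: A, D, F
Count = 3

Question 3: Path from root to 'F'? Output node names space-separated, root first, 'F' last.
Answer: G C F

Derivation:
Walk down from root: G -> C -> F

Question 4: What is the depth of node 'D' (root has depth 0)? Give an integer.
Path from root to D: G -> C -> F -> D
Depth = number of edges = 3

Answer: 3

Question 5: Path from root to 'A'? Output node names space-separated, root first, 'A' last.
Walk down from root: G -> C -> F -> A

Answer: G C F A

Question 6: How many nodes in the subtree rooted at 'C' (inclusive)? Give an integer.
Subtree rooted at C contains: A, B, C, D, F
Count = 5

Answer: 5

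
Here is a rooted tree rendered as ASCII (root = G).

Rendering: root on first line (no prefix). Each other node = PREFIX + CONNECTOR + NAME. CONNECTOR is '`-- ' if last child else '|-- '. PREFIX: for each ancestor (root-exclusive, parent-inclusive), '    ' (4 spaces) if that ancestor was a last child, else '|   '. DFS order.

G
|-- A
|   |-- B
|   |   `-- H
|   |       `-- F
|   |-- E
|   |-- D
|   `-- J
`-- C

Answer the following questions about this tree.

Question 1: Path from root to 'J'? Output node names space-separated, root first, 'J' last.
Walk down from root: G -> A -> J

Answer: G A J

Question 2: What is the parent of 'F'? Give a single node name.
Scan adjacency: F appears as child of H

Answer: H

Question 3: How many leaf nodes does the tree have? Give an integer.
Leaves (nodes with no children): C, D, E, F, J

Answer: 5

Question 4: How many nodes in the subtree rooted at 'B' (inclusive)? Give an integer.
Answer: 3

Derivation:
Subtree rooted at B contains: B, F, H
Count = 3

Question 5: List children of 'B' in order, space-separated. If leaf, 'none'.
Node B's children (from adjacency): H

Answer: H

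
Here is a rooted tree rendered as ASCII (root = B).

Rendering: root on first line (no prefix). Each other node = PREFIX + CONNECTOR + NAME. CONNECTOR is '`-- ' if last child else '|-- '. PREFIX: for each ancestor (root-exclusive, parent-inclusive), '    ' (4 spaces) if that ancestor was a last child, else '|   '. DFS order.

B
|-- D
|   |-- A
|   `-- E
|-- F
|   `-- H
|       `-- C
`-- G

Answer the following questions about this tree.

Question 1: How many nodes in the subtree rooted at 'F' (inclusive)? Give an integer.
Subtree rooted at F contains: C, F, H
Count = 3

Answer: 3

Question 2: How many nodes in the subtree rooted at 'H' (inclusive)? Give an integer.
Subtree rooted at H contains: C, H
Count = 2

Answer: 2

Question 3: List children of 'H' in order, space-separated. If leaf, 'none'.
Answer: C

Derivation:
Node H's children (from adjacency): C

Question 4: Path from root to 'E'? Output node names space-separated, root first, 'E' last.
Walk down from root: B -> D -> E

Answer: B D E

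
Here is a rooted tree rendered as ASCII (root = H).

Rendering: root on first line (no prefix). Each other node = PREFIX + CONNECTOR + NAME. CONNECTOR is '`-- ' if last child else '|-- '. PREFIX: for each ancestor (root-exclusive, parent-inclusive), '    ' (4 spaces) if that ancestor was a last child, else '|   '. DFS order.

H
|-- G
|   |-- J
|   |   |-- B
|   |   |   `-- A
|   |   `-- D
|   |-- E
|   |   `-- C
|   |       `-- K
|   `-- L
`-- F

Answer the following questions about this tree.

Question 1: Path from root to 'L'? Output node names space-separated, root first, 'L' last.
Answer: H G L

Derivation:
Walk down from root: H -> G -> L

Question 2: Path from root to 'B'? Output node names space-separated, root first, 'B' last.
Walk down from root: H -> G -> J -> B

Answer: H G J B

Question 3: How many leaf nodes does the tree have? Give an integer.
Leaves (nodes with no children): A, D, F, K, L

Answer: 5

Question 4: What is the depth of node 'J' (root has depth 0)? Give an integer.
Path from root to J: H -> G -> J
Depth = number of edges = 2

Answer: 2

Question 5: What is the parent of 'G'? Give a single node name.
Scan adjacency: G appears as child of H

Answer: H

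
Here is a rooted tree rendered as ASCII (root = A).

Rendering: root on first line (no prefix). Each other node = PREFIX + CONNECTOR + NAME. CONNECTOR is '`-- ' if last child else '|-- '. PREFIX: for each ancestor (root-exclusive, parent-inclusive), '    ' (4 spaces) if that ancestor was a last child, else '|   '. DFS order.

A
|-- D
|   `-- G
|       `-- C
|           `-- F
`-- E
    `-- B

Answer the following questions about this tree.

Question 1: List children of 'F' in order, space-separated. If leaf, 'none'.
Node F's children (from adjacency): (leaf)

Answer: none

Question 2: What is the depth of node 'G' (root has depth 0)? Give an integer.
Answer: 2

Derivation:
Path from root to G: A -> D -> G
Depth = number of edges = 2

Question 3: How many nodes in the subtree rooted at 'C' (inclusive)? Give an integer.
Answer: 2

Derivation:
Subtree rooted at C contains: C, F
Count = 2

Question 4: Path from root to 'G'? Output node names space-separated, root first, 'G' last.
Walk down from root: A -> D -> G

Answer: A D G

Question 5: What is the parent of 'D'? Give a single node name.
Scan adjacency: D appears as child of A

Answer: A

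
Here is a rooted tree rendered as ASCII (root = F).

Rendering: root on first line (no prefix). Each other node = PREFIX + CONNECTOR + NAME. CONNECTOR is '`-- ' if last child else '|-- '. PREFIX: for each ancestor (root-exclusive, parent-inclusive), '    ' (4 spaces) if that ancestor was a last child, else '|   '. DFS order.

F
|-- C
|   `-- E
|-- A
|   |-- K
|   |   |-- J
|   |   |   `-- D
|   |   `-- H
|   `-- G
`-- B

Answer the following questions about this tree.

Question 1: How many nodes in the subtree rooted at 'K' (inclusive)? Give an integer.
Subtree rooted at K contains: D, H, J, K
Count = 4

Answer: 4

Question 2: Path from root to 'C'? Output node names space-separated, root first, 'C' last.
Walk down from root: F -> C

Answer: F C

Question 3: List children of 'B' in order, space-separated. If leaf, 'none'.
Answer: none

Derivation:
Node B's children (from adjacency): (leaf)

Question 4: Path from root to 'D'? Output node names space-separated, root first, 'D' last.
Walk down from root: F -> A -> K -> J -> D

Answer: F A K J D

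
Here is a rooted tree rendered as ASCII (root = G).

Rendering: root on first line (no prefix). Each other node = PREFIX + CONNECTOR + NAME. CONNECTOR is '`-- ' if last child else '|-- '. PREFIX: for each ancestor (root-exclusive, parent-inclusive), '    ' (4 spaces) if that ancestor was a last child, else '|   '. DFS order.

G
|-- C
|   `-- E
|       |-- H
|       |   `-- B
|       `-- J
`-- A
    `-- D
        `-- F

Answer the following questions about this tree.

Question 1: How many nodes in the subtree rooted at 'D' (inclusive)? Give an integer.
Answer: 2

Derivation:
Subtree rooted at D contains: D, F
Count = 2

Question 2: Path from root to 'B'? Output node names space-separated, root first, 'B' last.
Walk down from root: G -> C -> E -> H -> B

Answer: G C E H B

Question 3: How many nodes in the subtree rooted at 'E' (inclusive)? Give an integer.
Answer: 4

Derivation:
Subtree rooted at E contains: B, E, H, J
Count = 4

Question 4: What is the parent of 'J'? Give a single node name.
Scan adjacency: J appears as child of E

Answer: E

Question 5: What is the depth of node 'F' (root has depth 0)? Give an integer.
Path from root to F: G -> A -> D -> F
Depth = number of edges = 3

Answer: 3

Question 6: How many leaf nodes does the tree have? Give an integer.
Answer: 3

Derivation:
Leaves (nodes with no children): B, F, J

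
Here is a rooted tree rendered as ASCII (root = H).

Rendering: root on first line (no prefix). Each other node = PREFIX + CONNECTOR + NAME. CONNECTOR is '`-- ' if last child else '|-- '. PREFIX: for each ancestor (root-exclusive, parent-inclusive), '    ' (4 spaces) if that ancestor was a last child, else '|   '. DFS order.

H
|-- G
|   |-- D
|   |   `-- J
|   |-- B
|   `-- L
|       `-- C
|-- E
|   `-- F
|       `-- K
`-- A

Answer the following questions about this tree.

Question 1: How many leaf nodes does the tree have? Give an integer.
Answer: 5

Derivation:
Leaves (nodes with no children): A, B, C, J, K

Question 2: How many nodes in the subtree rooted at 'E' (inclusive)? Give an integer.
Answer: 3

Derivation:
Subtree rooted at E contains: E, F, K
Count = 3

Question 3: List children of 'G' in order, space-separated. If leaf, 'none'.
Answer: D B L

Derivation:
Node G's children (from adjacency): D, B, L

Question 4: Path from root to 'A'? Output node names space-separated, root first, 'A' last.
Walk down from root: H -> A

Answer: H A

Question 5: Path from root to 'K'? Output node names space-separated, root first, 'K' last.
Answer: H E F K

Derivation:
Walk down from root: H -> E -> F -> K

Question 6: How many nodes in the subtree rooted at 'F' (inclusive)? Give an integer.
Answer: 2

Derivation:
Subtree rooted at F contains: F, K
Count = 2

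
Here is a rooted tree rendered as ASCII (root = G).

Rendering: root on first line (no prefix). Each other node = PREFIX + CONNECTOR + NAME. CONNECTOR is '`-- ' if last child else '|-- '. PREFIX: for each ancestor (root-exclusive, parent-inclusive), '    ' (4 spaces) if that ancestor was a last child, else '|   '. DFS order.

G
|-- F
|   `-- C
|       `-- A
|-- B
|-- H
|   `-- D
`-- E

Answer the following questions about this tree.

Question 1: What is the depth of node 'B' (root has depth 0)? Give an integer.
Path from root to B: G -> B
Depth = number of edges = 1

Answer: 1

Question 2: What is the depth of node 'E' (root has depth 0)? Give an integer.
Path from root to E: G -> E
Depth = number of edges = 1

Answer: 1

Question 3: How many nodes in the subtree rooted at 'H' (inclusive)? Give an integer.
Subtree rooted at H contains: D, H
Count = 2

Answer: 2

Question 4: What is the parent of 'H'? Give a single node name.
Scan adjacency: H appears as child of G

Answer: G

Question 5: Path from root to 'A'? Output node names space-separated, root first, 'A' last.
Walk down from root: G -> F -> C -> A

Answer: G F C A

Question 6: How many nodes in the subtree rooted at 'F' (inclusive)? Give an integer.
Answer: 3

Derivation:
Subtree rooted at F contains: A, C, F
Count = 3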